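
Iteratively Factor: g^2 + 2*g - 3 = (g - 1)*(g + 3)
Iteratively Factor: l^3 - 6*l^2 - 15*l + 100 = (l + 4)*(l^2 - 10*l + 25) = (l - 5)*(l + 4)*(l - 5)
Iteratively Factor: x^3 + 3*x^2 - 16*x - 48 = (x + 3)*(x^2 - 16) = (x + 3)*(x + 4)*(x - 4)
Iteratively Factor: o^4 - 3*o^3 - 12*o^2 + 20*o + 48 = (o - 4)*(o^3 + o^2 - 8*o - 12) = (o - 4)*(o + 2)*(o^2 - o - 6) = (o - 4)*(o + 2)^2*(o - 3)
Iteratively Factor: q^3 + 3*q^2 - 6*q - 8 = (q + 4)*(q^2 - q - 2) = (q - 2)*(q + 4)*(q + 1)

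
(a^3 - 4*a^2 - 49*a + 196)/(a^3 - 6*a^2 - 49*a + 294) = (a - 4)/(a - 6)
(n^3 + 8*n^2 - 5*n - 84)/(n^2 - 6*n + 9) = (n^2 + 11*n + 28)/(n - 3)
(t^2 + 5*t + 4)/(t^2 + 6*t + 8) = (t + 1)/(t + 2)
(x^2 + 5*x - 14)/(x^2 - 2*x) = (x + 7)/x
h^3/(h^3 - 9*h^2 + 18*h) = h^2/(h^2 - 9*h + 18)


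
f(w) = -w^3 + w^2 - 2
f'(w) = -3*w^2 + 2*w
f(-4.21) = 90.34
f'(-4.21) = -61.59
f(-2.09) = 11.50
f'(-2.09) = -17.28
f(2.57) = -12.37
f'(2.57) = -14.67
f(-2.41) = 17.81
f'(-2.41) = -22.24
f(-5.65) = 210.28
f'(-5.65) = -107.07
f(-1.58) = 4.44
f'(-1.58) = -10.65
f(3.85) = -44.24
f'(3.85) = -36.77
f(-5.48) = 192.60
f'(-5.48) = -101.05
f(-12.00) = 1870.00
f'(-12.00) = -456.00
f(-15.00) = 3598.00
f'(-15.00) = -705.00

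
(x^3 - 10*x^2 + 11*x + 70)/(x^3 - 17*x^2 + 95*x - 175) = (x + 2)/(x - 5)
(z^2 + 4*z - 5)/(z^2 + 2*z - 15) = (z - 1)/(z - 3)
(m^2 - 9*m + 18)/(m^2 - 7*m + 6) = (m - 3)/(m - 1)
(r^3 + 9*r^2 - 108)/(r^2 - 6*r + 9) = (r^2 + 12*r + 36)/(r - 3)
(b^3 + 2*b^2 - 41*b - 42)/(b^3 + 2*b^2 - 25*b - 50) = (b^3 + 2*b^2 - 41*b - 42)/(b^3 + 2*b^2 - 25*b - 50)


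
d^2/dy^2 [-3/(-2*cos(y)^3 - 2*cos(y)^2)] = 3*(-36*tan(y)^4 - 40/cos(y)^2 + 31/cos(y)^3 - 11*cos(3*y)/cos(y)^4 + 60/cos(y)^4)/(8*(cos(y) + 1)^3)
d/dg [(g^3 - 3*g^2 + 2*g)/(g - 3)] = 2*(g^3 - 6*g^2 + 9*g - 3)/(g^2 - 6*g + 9)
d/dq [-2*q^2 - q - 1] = -4*q - 1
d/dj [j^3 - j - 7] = 3*j^2 - 1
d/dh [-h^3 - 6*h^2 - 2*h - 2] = -3*h^2 - 12*h - 2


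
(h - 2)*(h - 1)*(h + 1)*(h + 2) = h^4 - 5*h^2 + 4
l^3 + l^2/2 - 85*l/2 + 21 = (l - 6)*(l - 1/2)*(l + 7)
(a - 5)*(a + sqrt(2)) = a^2 - 5*a + sqrt(2)*a - 5*sqrt(2)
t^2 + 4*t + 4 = (t + 2)^2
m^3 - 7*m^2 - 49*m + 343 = (m - 7)^2*(m + 7)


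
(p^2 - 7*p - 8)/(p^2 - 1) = (p - 8)/(p - 1)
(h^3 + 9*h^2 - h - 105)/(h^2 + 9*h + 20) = (h^2 + 4*h - 21)/(h + 4)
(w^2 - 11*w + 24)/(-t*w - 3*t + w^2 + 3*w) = (-w^2 + 11*w - 24)/(t*w + 3*t - w^2 - 3*w)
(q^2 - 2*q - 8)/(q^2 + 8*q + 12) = (q - 4)/(q + 6)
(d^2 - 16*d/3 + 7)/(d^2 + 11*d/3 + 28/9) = 3*(3*d^2 - 16*d + 21)/(9*d^2 + 33*d + 28)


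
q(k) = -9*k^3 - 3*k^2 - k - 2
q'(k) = -27*k^2 - 6*k - 1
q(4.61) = -952.12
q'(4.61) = -602.47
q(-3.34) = 303.21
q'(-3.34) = -282.16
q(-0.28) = -1.76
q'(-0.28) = -1.44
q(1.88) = -74.29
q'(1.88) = -107.71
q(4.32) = -787.90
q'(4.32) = -530.80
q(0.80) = -9.33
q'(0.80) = -23.08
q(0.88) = -11.34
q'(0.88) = -27.19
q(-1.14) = 8.58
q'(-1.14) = -29.25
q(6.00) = -2060.00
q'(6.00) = -1009.00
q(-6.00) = 1840.00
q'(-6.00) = -937.00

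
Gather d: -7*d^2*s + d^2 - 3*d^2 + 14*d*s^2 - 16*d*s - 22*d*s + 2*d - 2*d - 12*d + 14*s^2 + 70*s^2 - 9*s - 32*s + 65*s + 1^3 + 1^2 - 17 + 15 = d^2*(-7*s - 2) + d*(14*s^2 - 38*s - 12) + 84*s^2 + 24*s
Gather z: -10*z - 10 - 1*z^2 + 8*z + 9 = -z^2 - 2*z - 1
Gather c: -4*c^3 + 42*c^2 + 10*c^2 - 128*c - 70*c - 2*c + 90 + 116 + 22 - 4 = -4*c^3 + 52*c^2 - 200*c + 224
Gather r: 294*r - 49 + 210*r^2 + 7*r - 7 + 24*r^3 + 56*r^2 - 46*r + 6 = 24*r^3 + 266*r^2 + 255*r - 50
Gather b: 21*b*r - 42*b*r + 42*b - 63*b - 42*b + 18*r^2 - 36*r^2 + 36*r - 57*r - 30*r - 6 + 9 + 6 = b*(-21*r - 63) - 18*r^2 - 51*r + 9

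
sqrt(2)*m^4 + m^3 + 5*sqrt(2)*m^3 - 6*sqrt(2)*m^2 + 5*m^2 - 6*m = m*(m - 1)*(m + 6)*(sqrt(2)*m + 1)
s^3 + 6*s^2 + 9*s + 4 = (s + 1)^2*(s + 4)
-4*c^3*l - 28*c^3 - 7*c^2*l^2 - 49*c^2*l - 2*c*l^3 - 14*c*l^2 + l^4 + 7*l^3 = (-4*c + l)*(c + l)^2*(l + 7)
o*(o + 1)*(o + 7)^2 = o^4 + 15*o^3 + 63*o^2 + 49*o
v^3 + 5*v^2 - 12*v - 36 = (v - 3)*(v + 2)*(v + 6)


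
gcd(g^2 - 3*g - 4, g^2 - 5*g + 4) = g - 4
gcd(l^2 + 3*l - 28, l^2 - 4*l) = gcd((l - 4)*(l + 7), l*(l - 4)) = l - 4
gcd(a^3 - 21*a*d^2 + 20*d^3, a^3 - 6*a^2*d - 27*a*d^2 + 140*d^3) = a^2 + a*d - 20*d^2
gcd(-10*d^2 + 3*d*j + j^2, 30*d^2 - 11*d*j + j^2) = 1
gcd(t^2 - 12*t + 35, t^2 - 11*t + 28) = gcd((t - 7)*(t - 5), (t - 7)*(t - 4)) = t - 7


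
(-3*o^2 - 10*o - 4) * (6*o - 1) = -18*o^3 - 57*o^2 - 14*o + 4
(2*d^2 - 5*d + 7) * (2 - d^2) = -2*d^4 + 5*d^3 - 3*d^2 - 10*d + 14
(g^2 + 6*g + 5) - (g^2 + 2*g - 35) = 4*g + 40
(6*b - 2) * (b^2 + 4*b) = 6*b^3 + 22*b^2 - 8*b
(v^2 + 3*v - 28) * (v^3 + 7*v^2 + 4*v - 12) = v^5 + 10*v^4 - 3*v^3 - 196*v^2 - 148*v + 336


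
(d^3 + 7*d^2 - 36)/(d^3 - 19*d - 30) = (d^2 + 4*d - 12)/(d^2 - 3*d - 10)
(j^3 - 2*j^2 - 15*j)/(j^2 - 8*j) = (j^2 - 2*j - 15)/(j - 8)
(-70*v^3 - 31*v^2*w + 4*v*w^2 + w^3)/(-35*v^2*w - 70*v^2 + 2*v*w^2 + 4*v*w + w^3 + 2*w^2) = (2*v + w)/(w + 2)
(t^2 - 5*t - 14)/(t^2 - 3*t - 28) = (t + 2)/(t + 4)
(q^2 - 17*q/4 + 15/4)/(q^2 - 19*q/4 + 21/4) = (4*q - 5)/(4*q - 7)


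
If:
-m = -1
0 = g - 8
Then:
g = 8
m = 1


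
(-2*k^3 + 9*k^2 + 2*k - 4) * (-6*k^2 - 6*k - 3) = 12*k^5 - 42*k^4 - 60*k^3 - 15*k^2 + 18*k + 12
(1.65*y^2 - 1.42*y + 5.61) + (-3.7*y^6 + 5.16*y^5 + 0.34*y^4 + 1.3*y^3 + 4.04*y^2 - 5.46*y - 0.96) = -3.7*y^6 + 5.16*y^5 + 0.34*y^4 + 1.3*y^3 + 5.69*y^2 - 6.88*y + 4.65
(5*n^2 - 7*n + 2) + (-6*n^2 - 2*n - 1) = -n^2 - 9*n + 1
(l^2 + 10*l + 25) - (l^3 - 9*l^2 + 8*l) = -l^3 + 10*l^2 + 2*l + 25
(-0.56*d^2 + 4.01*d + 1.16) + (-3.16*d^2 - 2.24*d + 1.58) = -3.72*d^2 + 1.77*d + 2.74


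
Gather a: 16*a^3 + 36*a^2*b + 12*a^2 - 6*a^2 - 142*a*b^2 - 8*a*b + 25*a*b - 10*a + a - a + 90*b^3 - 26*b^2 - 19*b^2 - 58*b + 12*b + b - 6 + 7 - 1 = 16*a^3 + a^2*(36*b + 6) + a*(-142*b^2 + 17*b - 10) + 90*b^3 - 45*b^2 - 45*b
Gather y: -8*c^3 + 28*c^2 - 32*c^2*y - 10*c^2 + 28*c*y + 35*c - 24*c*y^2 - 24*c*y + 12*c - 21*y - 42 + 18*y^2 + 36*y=-8*c^3 + 18*c^2 + 47*c + y^2*(18 - 24*c) + y*(-32*c^2 + 4*c + 15) - 42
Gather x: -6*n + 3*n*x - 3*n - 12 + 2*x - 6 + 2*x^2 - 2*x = 3*n*x - 9*n + 2*x^2 - 18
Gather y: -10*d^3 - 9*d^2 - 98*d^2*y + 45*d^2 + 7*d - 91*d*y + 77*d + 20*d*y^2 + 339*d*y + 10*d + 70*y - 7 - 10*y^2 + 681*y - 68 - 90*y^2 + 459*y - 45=-10*d^3 + 36*d^2 + 94*d + y^2*(20*d - 100) + y*(-98*d^2 + 248*d + 1210) - 120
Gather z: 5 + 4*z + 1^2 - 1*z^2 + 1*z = -z^2 + 5*z + 6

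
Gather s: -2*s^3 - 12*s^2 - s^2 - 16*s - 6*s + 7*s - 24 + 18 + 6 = -2*s^3 - 13*s^2 - 15*s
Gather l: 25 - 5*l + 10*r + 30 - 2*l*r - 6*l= l*(-2*r - 11) + 10*r + 55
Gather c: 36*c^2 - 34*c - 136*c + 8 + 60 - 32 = 36*c^2 - 170*c + 36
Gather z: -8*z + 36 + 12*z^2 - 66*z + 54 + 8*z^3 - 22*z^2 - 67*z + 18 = 8*z^3 - 10*z^2 - 141*z + 108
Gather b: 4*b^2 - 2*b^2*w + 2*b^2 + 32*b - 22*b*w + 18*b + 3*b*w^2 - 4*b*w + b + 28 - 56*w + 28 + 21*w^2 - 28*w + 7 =b^2*(6 - 2*w) + b*(3*w^2 - 26*w + 51) + 21*w^2 - 84*w + 63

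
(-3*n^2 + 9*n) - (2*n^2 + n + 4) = -5*n^2 + 8*n - 4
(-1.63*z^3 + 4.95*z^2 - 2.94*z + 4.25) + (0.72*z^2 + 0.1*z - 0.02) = -1.63*z^3 + 5.67*z^2 - 2.84*z + 4.23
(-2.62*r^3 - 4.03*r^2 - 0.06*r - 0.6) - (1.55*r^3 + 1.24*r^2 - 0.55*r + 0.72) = -4.17*r^3 - 5.27*r^2 + 0.49*r - 1.32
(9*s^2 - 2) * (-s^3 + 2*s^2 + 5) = -9*s^5 + 18*s^4 + 2*s^3 + 41*s^2 - 10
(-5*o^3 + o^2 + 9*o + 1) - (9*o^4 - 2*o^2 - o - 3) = -9*o^4 - 5*o^3 + 3*o^2 + 10*o + 4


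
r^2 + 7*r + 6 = (r + 1)*(r + 6)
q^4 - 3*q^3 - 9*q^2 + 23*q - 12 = (q - 4)*(q - 1)^2*(q + 3)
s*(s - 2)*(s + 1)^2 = s^4 - 3*s^2 - 2*s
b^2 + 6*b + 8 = (b + 2)*(b + 4)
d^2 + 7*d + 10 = (d + 2)*(d + 5)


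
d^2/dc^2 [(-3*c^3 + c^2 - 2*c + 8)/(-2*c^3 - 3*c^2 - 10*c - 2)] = 4*(-11*c^6 - 78*c^5 - 84*c^4 - 33*c^3 - 273*c^2 - 312*c - 398)/(8*c^9 + 36*c^8 + 174*c^7 + 411*c^6 + 942*c^5 + 1194*c^4 + 1384*c^3 + 636*c^2 + 120*c + 8)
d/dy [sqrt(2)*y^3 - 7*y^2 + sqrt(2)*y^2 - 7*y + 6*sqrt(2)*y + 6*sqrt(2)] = 3*sqrt(2)*y^2 - 14*y + 2*sqrt(2)*y - 7 + 6*sqrt(2)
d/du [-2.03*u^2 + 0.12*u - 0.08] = 0.12 - 4.06*u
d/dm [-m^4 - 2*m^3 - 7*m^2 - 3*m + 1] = -4*m^3 - 6*m^2 - 14*m - 3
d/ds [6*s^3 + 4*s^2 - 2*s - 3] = 18*s^2 + 8*s - 2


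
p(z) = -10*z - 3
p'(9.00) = -10.00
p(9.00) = -93.00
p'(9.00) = -10.00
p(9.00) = -93.00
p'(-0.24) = -10.00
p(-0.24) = -0.60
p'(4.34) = -10.00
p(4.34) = -46.40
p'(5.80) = -10.00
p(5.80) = -61.00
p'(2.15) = -10.00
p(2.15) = -24.50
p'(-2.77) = -10.00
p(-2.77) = 24.70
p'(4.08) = -10.00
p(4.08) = -43.80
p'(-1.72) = -10.00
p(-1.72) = 14.20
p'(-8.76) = -10.00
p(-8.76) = 84.60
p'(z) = -10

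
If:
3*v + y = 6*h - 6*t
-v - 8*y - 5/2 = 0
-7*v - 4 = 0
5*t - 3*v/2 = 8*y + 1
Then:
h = -153/224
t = -5/14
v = -4/7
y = -27/112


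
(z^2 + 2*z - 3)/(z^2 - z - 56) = (-z^2 - 2*z + 3)/(-z^2 + z + 56)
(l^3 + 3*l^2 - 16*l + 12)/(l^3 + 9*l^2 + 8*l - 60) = (l - 1)/(l + 5)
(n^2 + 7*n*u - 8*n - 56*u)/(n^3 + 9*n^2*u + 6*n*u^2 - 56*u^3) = (8 - n)/(-n^2 - 2*n*u + 8*u^2)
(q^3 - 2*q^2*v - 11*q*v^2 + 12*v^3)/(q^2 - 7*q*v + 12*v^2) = (q^2 + 2*q*v - 3*v^2)/(q - 3*v)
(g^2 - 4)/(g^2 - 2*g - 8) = (g - 2)/(g - 4)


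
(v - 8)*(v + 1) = v^2 - 7*v - 8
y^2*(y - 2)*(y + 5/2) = y^4 + y^3/2 - 5*y^2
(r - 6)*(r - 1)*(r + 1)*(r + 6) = r^4 - 37*r^2 + 36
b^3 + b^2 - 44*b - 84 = (b - 7)*(b + 2)*(b + 6)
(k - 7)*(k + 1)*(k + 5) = k^3 - k^2 - 37*k - 35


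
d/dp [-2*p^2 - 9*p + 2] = -4*p - 9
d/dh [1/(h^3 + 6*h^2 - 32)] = 3*h*(-h - 4)/(h^3 + 6*h^2 - 32)^2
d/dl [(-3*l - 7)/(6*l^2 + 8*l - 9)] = (18*l^2 + 84*l + 83)/(36*l^4 + 96*l^3 - 44*l^2 - 144*l + 81)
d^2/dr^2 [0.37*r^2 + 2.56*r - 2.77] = 0.740000000000000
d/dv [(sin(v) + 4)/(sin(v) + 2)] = -2*cos(v)/(sin(v) + 2)^2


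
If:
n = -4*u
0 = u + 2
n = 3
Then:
No Solution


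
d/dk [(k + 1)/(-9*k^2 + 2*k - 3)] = (9*k^2 + 18*k - 5)/(81*k^4 - 36*k^3 + 58*k^2 - 12*k + 9)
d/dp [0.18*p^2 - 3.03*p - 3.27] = 0.36*p - 3.03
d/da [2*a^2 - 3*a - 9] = 4*a - 3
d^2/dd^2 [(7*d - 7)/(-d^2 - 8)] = 14*(4*d^2*(1 - d) + (3*d - 1)*(d^2 + 8))/(d^2 + 8)^3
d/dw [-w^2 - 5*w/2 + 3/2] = -2*w - 5/2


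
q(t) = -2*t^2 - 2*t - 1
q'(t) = -4*t - 2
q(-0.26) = -0.62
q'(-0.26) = -0.96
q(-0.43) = -0.51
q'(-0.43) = -0.28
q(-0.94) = -0.89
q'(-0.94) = 1.76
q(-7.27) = -92.17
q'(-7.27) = 27.08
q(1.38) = -7.57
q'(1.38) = -7.52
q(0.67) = -3.24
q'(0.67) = -4.68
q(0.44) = -2.27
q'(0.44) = -3.76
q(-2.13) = -5.81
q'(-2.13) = 6.52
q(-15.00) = -421.00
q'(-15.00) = 58.00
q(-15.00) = -421.00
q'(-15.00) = 58.00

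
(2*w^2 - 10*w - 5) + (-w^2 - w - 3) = w^2 - 11*w - 8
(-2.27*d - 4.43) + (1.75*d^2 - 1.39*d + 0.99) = 1.75*d^2 - 3.66*d - 3.44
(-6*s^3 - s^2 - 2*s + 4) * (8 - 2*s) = 12*s^4 - 46*s^3 - 4*s^2 - 24*s + 32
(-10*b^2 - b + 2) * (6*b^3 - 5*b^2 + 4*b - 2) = -60*b^5 + 44*b^4 - 23*b^3 + 6*b^2 + 10*b - 4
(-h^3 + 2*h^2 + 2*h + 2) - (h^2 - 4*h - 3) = -h^3 + h^2 + 6*h + 5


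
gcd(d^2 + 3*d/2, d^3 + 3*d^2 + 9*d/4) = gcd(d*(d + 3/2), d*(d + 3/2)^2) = d^2 + 3*d/2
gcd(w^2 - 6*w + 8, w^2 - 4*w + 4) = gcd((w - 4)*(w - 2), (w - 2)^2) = w - 2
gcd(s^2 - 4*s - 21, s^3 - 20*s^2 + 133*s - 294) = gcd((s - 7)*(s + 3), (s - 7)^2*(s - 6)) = s - 7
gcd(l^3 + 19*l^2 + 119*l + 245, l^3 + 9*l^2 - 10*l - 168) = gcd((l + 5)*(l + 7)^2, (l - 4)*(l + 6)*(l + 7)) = l + 7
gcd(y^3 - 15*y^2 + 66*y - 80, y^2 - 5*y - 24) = y - 8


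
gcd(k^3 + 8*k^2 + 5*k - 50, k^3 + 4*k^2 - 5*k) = k + 5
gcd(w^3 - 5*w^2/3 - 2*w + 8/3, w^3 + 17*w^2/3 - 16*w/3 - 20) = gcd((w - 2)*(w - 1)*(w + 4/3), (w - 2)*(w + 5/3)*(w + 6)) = w - 2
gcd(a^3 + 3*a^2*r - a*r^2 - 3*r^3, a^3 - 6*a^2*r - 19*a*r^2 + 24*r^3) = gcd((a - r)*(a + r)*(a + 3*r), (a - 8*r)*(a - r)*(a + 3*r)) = -a^2 - 2*a*r + 3*r^2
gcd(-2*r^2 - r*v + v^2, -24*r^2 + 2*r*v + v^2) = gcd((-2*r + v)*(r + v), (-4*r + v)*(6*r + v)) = 1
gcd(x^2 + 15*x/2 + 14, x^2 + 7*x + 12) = x + 4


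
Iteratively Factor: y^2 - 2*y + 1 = (y - 1)*(y - 1)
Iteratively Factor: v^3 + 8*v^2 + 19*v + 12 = (v + 1)*(v^2 + 7*v + 12) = (v + 1)*(v + 3)*(v + 4)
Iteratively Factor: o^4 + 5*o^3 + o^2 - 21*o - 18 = (o + 1)*(o^3 + 4*o^2 - 3*o - 18) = (o - 2)*(o + 1)*(o^2 + 6*o + 9) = (o - 2)*(o + 1)*(o + 3)*(o + 3)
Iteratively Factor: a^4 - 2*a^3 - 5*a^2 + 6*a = (a - 3)*(a^3 + a^2 - 2*a) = a*(a - 3)*(a^2 + a - 2) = a*(a - 3)*(a - 1)*(a + 2)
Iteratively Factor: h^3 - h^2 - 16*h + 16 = (h - 4)*(h^2 + 3*h - 4) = (h - 4)*(h + 4)*(h - 1)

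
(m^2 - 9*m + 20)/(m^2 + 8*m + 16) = (m^2 - 9*m + 20)/(m^2 + 8*m + 16)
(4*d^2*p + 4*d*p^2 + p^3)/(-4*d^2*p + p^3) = (2*d + p)/(-2*d + p)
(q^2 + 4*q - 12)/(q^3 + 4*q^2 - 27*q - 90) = (q - 2)/(q^2 - 2*q - 15)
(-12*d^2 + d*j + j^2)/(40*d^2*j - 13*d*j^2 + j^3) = (-12*d^2 + d*j + j^2)/(j*(40*d^2 - 13*d*j + j^2))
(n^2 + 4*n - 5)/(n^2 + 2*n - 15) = (n - 1)/(n - 3)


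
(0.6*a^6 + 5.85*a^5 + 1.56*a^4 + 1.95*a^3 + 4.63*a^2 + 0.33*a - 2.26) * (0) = 0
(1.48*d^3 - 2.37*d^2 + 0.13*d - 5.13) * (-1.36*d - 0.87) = -2.0128*d^4 + 1.9356*d^3 + 1.8851*d^2 + 6.8637*d + 4.4631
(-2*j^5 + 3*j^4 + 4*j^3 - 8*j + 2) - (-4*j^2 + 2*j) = -2*j^5 + 3*j^4 + 4*j^3 + 4*j^2 - 10*j + 2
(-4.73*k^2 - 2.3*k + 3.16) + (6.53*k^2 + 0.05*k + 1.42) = 1.8*k^2 - 2.25*k + 4.58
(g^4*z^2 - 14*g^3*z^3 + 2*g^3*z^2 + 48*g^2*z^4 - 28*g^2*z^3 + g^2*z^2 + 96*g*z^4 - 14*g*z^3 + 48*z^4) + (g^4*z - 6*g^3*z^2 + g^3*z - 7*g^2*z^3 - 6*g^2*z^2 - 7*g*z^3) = g^4*z^2 + g^4*z - 14*g^3*z^3 - 4*g^3*z^2 + g^3*z + 48*g^2*z^4 - 35*g^2*z^3 - 5*g^2*z^2 + 96*g*z^4 - 21*g*z^3 + 48*z^4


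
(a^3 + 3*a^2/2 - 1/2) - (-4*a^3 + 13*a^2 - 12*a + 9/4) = 5*a^3 - 23*a^2/2 + 12*a - 11/4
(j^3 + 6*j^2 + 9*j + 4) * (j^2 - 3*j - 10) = j^5 + 3*j^4 - 19*j^3 - 83*j^2 - 102*j - 40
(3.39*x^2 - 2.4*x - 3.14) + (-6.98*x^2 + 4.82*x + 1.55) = -3.59*x^2 + 2.42*x - 1.59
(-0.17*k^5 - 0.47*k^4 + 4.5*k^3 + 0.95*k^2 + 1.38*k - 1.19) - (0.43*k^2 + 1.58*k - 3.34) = -0.17*k^5 - 0.47*k^4 + 4.5*k^3 + 0.52*k^2 - 0.2*k + 2.15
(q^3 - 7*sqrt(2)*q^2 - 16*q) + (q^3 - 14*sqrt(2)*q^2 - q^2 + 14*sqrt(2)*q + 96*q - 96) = 2*q^3 - 21*sqrt(2)*q^2 - q^2 + 14*sqrt(2)*q + 80*q - 96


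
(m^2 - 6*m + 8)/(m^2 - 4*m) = (m - 2)/m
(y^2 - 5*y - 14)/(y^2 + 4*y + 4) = (y - 7)/(y + 2)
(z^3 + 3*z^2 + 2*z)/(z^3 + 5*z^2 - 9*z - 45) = z*(z^2 + 3*z + 2)/(z^3 + 5*z^2 - 9*z - 45)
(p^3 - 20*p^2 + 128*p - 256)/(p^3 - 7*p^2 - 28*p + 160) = (p - 8)/(p + 5)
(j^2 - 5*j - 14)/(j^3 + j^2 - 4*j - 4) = (j - 7)/(j^2 - j - 2)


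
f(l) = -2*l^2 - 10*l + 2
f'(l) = -4*l - 10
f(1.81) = -22.65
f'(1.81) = -17.24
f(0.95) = -9.30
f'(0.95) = -13.80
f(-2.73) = 14.39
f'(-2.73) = 0.92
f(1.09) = -11.28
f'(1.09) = -14.36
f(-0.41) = 5.76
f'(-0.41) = -8.36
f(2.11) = -28.00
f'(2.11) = -18.44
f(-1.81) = 13.55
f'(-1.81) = -2.76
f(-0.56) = 6.97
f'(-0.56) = -7.76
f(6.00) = -130.00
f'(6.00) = -34.00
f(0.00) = 2.00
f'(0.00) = -10.00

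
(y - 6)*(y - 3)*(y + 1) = y^3 - 8*y^2 + 9*y + 18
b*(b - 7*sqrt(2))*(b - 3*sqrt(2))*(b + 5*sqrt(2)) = b^4 - 5*sqrt(2)*b^3 - 58*b^2 + 210*sqrt(2)*b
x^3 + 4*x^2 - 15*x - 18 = (x - 3)*(x + 1)*(x + 6)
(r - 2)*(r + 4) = r^2 + 2*r - 8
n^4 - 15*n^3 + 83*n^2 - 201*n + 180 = (n - 5)*(n - 4)*(n - 3)^2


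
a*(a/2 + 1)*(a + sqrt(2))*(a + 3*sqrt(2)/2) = a^4/2 + a^3 + 5*sqrt(2)*a^3/4 + 3*a^2/2 + 5*sqrt(2)*a^2/2 + 3*a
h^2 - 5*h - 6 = (h - 6)*(h + 1)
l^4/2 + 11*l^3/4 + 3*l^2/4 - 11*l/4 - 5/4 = (l/2 + 1/2)*(l - 1)*(l + 1/2)*(l + 5)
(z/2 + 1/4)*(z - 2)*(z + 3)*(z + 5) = z^4/2 + 13*z^3/4 + z^2 - 61*z/4 - 15/2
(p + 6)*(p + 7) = p^2 + 13*p + 42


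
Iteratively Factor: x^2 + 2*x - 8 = (x + 4)*(x - 2)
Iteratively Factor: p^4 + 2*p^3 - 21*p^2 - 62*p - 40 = (p - 5)*(p^3 + 7*p^2 + 14*p + 8) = (p - 5)*(p + 2)*(p^2 + 5*p + 4) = (p - 5)*(p + 1)*(p + 2)*(p + 4)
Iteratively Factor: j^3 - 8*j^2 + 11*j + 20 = (j + 1)*(j^2 - 9*j + 20) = (j - 5)*(j + 1)*(j - 4)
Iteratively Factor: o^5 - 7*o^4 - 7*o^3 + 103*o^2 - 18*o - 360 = (o + 3)*(o^4 - 10*o^3 + 23*o^2 + 34*o - 120) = (o - 5)*(o + 3)*(o^3 - 5*o^2 - 2*o + 24) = (o - 5)*(o - 3)*(o + 3)*(o^2 - 2*o - 8) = (o - 5)*(o - 3)*(o + 2)*(o + 3)*(o - 4)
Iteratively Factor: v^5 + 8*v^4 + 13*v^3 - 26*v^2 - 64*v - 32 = (v + 1)*(v^4 + 7*v^3 + 6*v^2 - 32*v - 32) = (v + 1)*(v + 4)*(v^3 + 3*v^2 - 6*v - 8) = (v - 2)*(v + 1)*(v + 4)*(v^2 + 5*v + 4) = (v - 2)*(v + 1)*(v + 4)^2*(v + 1)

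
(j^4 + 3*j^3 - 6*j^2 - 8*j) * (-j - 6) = -j^5 - 9*j^4 - 12*j^3 + 44*j^2 + 48*j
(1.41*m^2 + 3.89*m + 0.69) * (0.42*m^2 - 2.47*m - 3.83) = 0.5922*m^4 - 1.8489*m^3 - 14.7188*m^2 - 16.603*m - 2.6427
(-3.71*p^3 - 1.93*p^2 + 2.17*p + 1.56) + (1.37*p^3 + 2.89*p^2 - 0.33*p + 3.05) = -2.34*p^3 + 0.96*p^2 + 1.84*p + 4.61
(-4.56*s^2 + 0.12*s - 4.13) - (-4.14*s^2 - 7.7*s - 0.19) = -0.42*s^2 + 7.82*s - 3.94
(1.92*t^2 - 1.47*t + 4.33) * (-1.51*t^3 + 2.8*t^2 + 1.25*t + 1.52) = -2.8992*t^5 + 7.5957*t^4 - 8.2543*t^3 + 13.2049*t^2 + 3.1781*t + 6.5816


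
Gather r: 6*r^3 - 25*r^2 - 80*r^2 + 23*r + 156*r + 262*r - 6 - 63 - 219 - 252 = 6*r^3 - 105*r^2 + 441*r - 540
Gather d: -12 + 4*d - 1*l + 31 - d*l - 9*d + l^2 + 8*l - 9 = d*(-l - 5) + l^2 + 7*l + 10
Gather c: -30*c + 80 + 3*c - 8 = 72 - 27*c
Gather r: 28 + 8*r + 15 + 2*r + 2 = 10*r + 45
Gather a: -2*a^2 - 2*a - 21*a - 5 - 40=-2*a^2 - 23*a - 45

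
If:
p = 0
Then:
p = 0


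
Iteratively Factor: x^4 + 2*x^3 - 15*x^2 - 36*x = (x + 3)*(x^3 - x^2 - 12*x) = (x - 4)*(x + 3)*(x^2 + 3*x) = x*(x - 4)*(x + 3)*(x + 3)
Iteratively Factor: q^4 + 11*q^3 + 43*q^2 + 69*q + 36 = (q + 1)*(q^3 + 10*q^2 + 33*q + 36) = (q + 1)*(q + 3)*(q^2 + 7*q + 12) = (q + 1)*(q + 3)*(q + 4)*(q + 3)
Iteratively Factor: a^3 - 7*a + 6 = (a - 2)*(a^2 + 2*a - 3) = (a - 2)*(a + 3)*(a - 1)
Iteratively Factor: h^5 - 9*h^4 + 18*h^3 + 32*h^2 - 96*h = (h - 4)*(h^4 - 5*h^3 - 2*h^2 + 24*h) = (h - 4)*(h - 3)*(h^3 - 2*h^2 - 8*h) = (h - 4)^2*(h - 3)*(h^2 + 2*h) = (h - 4)^2*(h - 3)*(h + 2)*(h)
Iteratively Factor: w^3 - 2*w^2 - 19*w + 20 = (w - 5)*(w^2 + 3*w - 4) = (w - 5)*(w + 4)*(w - 1)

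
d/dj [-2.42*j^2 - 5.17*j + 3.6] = -4.84*j - 5.17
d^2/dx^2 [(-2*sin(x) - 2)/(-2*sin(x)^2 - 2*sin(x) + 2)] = (-sin(x)^5 - 3*sin(x)^4 - 7*sin(x)^3 + 10*sin(x) + 6)/(sin(x) - cos(x)^2)^3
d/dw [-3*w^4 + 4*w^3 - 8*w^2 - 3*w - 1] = -12*w^3 + 12*w^2 - 16*w - 3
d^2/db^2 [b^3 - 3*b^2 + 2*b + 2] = 6*b - 6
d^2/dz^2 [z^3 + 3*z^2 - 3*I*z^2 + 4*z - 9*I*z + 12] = 6*z + 6 - 6*I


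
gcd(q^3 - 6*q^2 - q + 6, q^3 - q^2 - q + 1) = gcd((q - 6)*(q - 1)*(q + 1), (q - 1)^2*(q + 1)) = q^2 - 1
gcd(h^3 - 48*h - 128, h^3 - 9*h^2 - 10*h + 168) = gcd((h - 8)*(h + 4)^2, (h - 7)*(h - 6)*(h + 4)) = h + 4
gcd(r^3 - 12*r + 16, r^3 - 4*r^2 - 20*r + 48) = r^2 + 2*r - 8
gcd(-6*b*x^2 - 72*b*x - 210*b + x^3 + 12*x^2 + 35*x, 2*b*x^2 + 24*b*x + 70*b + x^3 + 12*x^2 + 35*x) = x^2 + 12*x + 35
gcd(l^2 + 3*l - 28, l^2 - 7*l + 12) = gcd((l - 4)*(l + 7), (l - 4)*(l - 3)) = l - 4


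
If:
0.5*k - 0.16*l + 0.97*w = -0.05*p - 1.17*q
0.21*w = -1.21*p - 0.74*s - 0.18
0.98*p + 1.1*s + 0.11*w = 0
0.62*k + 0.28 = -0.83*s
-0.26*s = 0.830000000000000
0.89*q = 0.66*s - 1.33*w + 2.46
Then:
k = 3.82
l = 158.21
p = 6.84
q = 43.77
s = -3.19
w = -29.03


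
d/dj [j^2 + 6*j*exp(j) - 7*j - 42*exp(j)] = 6*j*exp(j) + 2*j - 36*exp(j) - 7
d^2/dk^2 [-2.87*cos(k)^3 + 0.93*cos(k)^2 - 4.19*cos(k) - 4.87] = 6.3425*cos(k) - 1.86*cos(2*k) + 6.4575*cos(3*k)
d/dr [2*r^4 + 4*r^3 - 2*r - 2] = 8*r^3 + 12*r^2 - 2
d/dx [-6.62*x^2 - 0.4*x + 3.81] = -13.24*x - 0.4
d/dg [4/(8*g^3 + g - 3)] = 4*(-24*g^2 - 1)/(8*g^3 + g - 3)^2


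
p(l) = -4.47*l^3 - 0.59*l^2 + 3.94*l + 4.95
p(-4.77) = 457.87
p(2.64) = -71.01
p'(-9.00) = -1071.65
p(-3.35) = 153.18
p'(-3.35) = -142.60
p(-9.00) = 3180.33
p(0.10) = 5.33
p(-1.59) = 15.16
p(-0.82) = 3.79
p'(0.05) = 3.85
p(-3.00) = 108.51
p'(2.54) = -85.57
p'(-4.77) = -295.55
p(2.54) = -62.10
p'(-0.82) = -4.11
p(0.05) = 5.14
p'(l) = -13.41*l^2 - 1.18*l + 3.94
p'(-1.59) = -28.09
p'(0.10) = 3.69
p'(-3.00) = -113.21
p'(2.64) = -92.64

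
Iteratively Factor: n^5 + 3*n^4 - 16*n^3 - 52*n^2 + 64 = (n + 4)*(n^4 - n^3 - 12*n^2 - 4*n + 16) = (n - 1)*(n + 4)*(n^3 - 12*n - 16) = (n - 1)*(n + 2)*(n + 4)*(n^2 - 2*n - 8) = (n - 1)*(n + 2)^2*(n + 4)*(n - 4)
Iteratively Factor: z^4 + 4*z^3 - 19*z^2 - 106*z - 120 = (z + 2)*(z^3 + 2*z^2 - 23*z - 60) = (z + 2)*(z + 3)*(z^2 - z - 20) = (z + 2)*(z + 3)*(z + 4)*(z - 5)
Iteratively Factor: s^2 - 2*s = (s - 2)*(s)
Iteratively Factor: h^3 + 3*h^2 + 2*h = (h + 1)*(h^2 + 2*h) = h*(h + 1)*(h + 2)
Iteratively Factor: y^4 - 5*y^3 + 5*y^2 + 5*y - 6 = (y - 3)*(y^3 - 2*y^2 - y + 2) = (y - 3)*(y - 1)*(y^2 - y - 2) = (y - 3)*(y - 2)*(y - 1)*(y + 1)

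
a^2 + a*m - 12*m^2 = (a - 3*m)*(a + 4*m)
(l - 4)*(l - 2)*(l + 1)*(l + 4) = l^4 - l^3 - 18*l^2 + 16*l + 32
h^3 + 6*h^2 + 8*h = h*(h + 2)*(h + 4)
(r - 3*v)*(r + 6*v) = r^2 + 3*r*v - 18*v^2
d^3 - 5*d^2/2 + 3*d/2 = d*(d - 3/2)*(d - 1)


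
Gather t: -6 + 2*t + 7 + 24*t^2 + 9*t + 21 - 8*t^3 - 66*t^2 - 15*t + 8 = -8*t^3 - 42*t^2 - 4*t + 30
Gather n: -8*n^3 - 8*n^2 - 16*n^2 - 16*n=-8*n^3 - 24*n^2 - 16*n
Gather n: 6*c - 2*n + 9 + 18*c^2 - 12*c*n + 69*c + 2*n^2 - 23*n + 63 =18*c^2 + 75*c + 2*n^2 + n*(-12*c - 25) + 72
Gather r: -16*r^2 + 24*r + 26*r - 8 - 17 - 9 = -16*r^2 + 50*r - 34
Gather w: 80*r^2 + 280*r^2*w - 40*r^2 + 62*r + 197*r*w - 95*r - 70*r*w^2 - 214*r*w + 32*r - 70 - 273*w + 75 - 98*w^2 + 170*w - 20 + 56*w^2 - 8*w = 40*r^2 - r + w^2*(-70*r - 42) + w*(280*r^2 - 17*r - 111) - 15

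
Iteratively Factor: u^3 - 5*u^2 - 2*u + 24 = (u + 2)*(u^2 - 7*u + 12) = (u - 4)*(u + 2)*(u - 3)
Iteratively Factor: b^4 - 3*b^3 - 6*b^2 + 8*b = (b + 2)*(b^3 - 5*b^2 + 4*b) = (b - 4)*(b + 2)*(b^2 - b) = (b - 4)*(b - 1)*(b + 2)*(b)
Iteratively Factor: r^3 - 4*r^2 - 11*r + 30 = (r + 3)*(r^2 - 7*r + 10) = (r - 5)*(r + 3)*(r - 2)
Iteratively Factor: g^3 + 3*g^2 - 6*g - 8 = (g + 1)*(g^2 + 2*g - 8) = (g - 2)*(g + 1)*(g + 4)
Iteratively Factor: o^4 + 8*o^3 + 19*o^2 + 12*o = (o + 1)*(o^3 + 7*o^2 + 12*o) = (o + 1)*(o + 3)*(o^2 + 4*o) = o*(o + 1)*(o + 3)*(o + 4)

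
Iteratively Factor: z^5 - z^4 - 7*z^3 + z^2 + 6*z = (z)*(z^4 - z^3 - 7*z^2 + z + 6) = z*(z + 1)*(z^3 - 2*z^2 - 5*z + 6) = z*(z - 3)*(z + 1)*(z^2 + z - 2) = z*(z - 3)*(z + 1)*(z + 2)*(z - 1)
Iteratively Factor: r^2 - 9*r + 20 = (r - 5)*(r - 4)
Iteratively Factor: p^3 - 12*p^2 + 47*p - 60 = (p - 3)*(p^2 - 9*p + 20) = (p - 4)*(p - 3)*(p - 5)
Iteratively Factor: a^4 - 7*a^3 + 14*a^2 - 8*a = (a - 4)*(a^3 - 3*a^2 + 2*a) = (a - 4)*(a - 1)*(a^2 - 2*a) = a*(a - 4)*(a - 1)*(a - 2)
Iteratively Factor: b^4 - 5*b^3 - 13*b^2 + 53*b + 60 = (b - 5)*(b^3 - 13*b - 12) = (b - 5)*(b - 4)*(b^2 + 4*b + 3) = (b - 5)*(b - 4)*(b + 1)*(b + 3)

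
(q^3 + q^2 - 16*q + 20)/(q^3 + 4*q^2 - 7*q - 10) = (q - 2)/(q + 1)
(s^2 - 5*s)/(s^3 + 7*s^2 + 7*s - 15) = s*(s - 5)/(s^3 + 7*s^2 + 7*s - 15)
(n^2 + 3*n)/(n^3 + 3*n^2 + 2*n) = (n + 3)/(n^2 + 3*n + 2)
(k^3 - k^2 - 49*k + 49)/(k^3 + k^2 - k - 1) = (k^2 - 49)/(k^2 + 2*k + 1)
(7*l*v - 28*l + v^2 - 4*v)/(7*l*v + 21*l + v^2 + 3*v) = (v - 4)/(v + 3)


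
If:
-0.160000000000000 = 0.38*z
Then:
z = -0.42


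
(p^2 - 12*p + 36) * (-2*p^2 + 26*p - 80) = -2*p^4 + 50*p^3 - 464*p^2 + 1896*p - 2880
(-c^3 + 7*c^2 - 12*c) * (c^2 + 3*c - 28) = -c^5 + 4*c^4 + 37*c^3 - 232*c^2 + 336*c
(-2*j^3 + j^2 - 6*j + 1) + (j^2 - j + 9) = -2*j^3 + 2*j^2 - 7*j + 10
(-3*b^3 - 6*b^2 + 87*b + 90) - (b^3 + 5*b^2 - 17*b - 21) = -4*b^3 - 11*b^2 + 104*b + 111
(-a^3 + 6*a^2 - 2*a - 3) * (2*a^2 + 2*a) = -2*a^5 + 10*a^4 + 8*a^3 - 10*a^2 - 6*a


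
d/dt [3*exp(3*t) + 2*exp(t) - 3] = (9*exp(2*t) + 2)*exp(t)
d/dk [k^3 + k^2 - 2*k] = 3*k^2 + 2*k - 2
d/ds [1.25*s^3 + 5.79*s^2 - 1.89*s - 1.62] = 3.75*s^2 + 11.58*s - 1.89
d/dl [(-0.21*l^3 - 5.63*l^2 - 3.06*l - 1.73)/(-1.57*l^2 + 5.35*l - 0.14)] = (0.3297*l^4 - 2.247*l^3 - 34.8365*l^2 - 3.8558*l + 9.6839)/(2.4649*l^4 - 16.799*l^3 + 29.0621*l^2 - 1.498*l + 0.0196)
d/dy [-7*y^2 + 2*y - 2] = 2 - 14*y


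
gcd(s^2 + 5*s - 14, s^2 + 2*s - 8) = s - 2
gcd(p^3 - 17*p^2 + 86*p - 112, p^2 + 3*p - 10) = p - 2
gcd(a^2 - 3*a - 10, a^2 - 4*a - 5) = a - 5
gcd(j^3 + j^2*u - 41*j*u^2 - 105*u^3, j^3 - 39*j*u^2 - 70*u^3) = -j^2 + 2*j*u + 35*u^2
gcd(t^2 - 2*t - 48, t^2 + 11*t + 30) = t + 6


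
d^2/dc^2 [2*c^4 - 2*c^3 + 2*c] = 12*c*(2*c - 1)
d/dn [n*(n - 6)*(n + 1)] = 3*n^2 - 10*n - 6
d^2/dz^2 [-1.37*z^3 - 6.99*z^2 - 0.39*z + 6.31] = -8.22*z - 13.98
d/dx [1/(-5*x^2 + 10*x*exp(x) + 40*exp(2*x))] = 2*(-x*exp(x) + x - 8*exp(2*x) - exp(x))/(5*(-x^2 + 2*x*exp(x) + 8*exp(2*x))^2)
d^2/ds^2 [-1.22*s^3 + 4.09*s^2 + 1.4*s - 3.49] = 8.18 - 7.32*s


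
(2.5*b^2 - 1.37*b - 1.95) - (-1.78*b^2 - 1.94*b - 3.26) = 4.28*b^2 + 0.57*b + 1.31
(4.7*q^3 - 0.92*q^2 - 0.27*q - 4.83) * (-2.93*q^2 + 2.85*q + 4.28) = -13.771*q^5 + 16.0906*q^4 + 18.2851*q^3 + 9.4448*q^2 - 14.9211*q - 20.6724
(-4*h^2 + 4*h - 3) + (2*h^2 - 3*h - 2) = -2*h^2 + h - 5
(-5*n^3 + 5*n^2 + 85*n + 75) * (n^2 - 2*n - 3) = -5*n^5 + 15*n^4 + 90*n^3 - 110*n^2 - 405*n - 225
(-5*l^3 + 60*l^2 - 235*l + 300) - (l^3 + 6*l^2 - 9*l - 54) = -6*l^3 + 54*l^2 - 226*l + 354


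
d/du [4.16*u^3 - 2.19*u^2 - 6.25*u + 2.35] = 12.48*u^2 - 4.38*u - 6.25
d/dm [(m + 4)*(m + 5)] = 2*m + 9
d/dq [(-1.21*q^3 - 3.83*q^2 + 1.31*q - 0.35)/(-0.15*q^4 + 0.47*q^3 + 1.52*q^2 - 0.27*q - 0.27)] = (-0.1815*q^6 - 1.149*q^5 + 0.5504*q^4 - 0.787999999999998*q^3 + 0.5165*q^2 + 3.1322*q - 0.4482)/(0.0225*q^8 - 0.141*q^7 - 0.2351*q^6 + 1.5098*q^5 + 2.1376*q^4 - 1.0746*q^3 - 0.7479*q^2 + 0.1458*q + 0.0729)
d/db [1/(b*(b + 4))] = 2*(-b - 2)/(b^2*(b^2 + 8*b + 16))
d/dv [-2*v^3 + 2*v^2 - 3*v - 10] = -6*v^2 + 4*v - 3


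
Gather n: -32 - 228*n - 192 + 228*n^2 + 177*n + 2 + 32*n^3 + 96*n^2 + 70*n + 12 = 32*n^3 + 324*n^2 + 19*n - 210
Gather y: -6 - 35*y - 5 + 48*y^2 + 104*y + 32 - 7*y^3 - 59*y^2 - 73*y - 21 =-7*y^3 - 11*y^2 - 4*y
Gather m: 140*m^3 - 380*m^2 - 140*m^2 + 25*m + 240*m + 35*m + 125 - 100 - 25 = 140*m^3 - 520*m^2 + 300*m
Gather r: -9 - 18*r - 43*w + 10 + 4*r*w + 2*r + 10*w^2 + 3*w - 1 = r*(4*w - 16) + 10*w^2 - 40*w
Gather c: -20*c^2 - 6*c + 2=-20*c^2 - 6*c + 2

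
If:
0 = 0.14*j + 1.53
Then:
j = -10.93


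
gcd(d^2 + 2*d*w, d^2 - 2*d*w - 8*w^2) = d + 2*w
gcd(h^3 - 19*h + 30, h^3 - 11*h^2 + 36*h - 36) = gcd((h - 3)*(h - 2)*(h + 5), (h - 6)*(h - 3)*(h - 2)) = h^2 - 5*h + 6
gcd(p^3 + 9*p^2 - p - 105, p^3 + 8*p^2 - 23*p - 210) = p + 7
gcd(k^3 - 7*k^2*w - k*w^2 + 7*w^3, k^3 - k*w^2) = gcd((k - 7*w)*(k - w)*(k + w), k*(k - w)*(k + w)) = -k^2 + w^2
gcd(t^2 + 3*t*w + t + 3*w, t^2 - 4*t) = 1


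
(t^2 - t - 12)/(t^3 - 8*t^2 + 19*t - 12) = (t + 3)/(t^2 - 4*t + 3)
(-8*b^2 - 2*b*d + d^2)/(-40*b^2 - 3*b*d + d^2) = (8*b^2 + 2*b*d - d^2)/(40*b^2 + 3*b*d - d^2)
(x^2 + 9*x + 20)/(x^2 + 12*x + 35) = (x + 4)/(x + 7)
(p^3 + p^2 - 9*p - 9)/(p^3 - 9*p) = (p + 1)/p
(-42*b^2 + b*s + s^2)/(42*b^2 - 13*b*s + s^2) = (7*b + s)/(-7*b + s)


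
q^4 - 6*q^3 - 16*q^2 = q^2*(q - 8)*(q + 2)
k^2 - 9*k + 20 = (k - 5)*(k - 4)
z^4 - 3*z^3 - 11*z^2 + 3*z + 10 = (z - 5)*(z - 1)*(z + 1)*(z + 2)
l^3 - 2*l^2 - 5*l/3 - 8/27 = (l - 8/3)*(l + 1/3)^2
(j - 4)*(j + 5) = j^2 + j - 20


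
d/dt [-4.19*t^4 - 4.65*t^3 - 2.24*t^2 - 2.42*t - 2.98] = -16.76*t^3 - 13.95*t^2 - 4.48*t - 2.42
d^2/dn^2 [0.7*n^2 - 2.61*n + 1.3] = 1.40000000000000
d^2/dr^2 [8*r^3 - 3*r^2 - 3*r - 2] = 48*r - 6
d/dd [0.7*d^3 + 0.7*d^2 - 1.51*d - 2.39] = 2.1*d^2 + 1.4*d - 1.51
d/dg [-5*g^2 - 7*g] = -10*g - 7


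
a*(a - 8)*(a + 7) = a^3 - a^2 - 56*a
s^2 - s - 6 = (s - 3)*(s + 2)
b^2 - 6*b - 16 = (b - 8)*(b + 2)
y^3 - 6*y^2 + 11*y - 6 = (y - 3)*(y - 2)*(y - 1)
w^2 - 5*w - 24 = (w - 8)*(w + 3)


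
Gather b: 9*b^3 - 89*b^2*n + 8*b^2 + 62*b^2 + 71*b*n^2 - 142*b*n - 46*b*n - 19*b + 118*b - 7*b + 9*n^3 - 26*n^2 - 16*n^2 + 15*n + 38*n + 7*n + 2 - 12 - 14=9*b^3 + b^2*(70 - 89*n) + b*(71*n^2 - 188*n + 92) + 9*n^3 - 42*n^2 + 60*n - 24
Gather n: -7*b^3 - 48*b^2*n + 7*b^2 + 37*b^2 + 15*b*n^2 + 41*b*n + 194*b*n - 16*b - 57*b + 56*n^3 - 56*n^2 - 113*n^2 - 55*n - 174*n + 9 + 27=-7*b^3 + 44*b^2 - 73*b + 56*n^3 + n^2*(15*b - 169) + n*(-48*b^2 + 235*b - 229) + 36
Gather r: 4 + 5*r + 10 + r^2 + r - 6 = r^2 + 6*r + 8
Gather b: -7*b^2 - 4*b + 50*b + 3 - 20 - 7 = -7*b^2 + 46*b - 24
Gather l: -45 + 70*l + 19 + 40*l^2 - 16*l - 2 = 40*l^2 + 54*l - 28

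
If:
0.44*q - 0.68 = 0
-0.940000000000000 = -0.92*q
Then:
No Solution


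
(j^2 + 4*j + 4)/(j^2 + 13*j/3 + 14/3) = 3*(j + 2)/(3*j + 7)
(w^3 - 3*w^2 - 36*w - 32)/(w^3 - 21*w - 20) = (w - 8)/(w - 5)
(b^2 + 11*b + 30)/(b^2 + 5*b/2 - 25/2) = 2*(b + 6)/(2*b - 5)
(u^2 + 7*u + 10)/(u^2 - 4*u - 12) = (u + 5)/(u - 6)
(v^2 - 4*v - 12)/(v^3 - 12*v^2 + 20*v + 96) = 1/(v - 8)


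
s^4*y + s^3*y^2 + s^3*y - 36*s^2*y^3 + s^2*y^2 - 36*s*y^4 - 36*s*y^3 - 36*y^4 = (s - 6*y)*(s + y)*(s + 6*y)*(s*y + y)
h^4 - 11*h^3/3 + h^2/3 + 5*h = h*(h - 3)*(h - 5/3)*(h + 1)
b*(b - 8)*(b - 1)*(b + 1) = b^4 - 8*b^3 - b^2 + 8*b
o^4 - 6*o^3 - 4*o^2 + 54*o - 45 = (o - 5)*(o - 3)*(o - 1)*(o + 3)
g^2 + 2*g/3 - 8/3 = (g - 4/3)*(g + 2)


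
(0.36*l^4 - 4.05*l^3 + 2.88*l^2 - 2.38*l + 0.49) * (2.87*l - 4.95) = 1.0332*l^5 - 13.4055*l^4 + 28.3131*l^3 - 21.0866*l^2 + 13.1873*l - 2.4255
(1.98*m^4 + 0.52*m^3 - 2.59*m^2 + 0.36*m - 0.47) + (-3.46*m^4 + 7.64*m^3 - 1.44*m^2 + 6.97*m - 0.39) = -1.48*m^4 + 8.16*m^3 - 4.03*m^2 + 7.33*m - 0.86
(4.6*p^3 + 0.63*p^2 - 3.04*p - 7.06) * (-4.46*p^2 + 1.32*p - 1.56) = -20.516*p^5 + 3.2622*p^4 + 7.214*p^3 + 26.492*p^2 - 4.5768*p + 11.0136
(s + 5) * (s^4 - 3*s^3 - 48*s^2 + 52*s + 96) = s^5 + 2*s^4 - 63*s^3 - 188*s^2 + 356*s + 480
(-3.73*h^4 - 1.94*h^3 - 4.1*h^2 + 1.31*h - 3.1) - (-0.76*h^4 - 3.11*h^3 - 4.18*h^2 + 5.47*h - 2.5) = -2.97*h^4 + 1.17*h^3 + 0.0800000000000001*h^2 - 4.16*h - 0.6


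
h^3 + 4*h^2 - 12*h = h*(h - 2)*(h + 6)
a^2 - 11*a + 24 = (a - 8)*(a - 3)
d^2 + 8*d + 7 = (d + 1)*(d + 7)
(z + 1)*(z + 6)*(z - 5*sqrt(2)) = z^3 - 5*sqrt(2)*z^2 + 7*z^2 - 35*sqrt(2)*z + 6*z - 30*sqrt(2)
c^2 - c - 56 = (c - 8)*(c + 7)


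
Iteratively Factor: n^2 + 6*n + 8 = (n + 2)*(n + 4)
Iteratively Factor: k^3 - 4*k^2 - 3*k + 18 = (k - 3)*(k^2 - k - 6) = (k - 3)*(k + 2)*(k - 3)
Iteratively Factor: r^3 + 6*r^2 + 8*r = (r)*(r^2 + 6*r + 8) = r*(r + 4)*(r + 2)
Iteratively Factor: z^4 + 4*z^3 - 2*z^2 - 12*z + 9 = (z - 1)*(z^3 + 5*z^2 + 3*z - 9) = (z - 1)*(z + 3)*(z^2 + 2*z - 3) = (z - 1)^2*(z + 3)*(z + 3)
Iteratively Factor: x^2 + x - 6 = (x + 3)*(x - 2)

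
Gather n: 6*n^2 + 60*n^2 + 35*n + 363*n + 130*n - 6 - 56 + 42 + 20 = 66*n^2 + 528*n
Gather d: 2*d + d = 3*d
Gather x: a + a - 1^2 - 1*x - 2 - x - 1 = 2*a - 2*x - 4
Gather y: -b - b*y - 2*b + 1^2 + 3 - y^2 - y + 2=-3*b - y^2 + y*(-b - 1) + 6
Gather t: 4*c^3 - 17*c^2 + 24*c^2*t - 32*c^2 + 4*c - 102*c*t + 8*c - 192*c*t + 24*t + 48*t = 4*c^3 - 49*c^2 + 12*c + t*(24*c^2 - 294*c + 72)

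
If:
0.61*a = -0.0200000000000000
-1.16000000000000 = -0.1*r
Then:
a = -0.03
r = 11.60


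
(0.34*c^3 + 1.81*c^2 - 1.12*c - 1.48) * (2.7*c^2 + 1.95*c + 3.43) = 0.918*c^5 + 5.55*c^4 + 1.6717*c^3 + 0.0283000000000002*c^2 - 6.7276*c - 5.0764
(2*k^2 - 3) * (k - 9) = 2*k^3 - 18*k^2 - 3*k + 27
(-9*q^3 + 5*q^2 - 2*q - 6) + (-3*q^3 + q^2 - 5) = -12*q^3 + 6*q^2 - 2*q - 11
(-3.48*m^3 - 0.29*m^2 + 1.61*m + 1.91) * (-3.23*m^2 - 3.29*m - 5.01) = 11.2404*m^5 + 12.3859*m^4 + 13.1886*m^3 - 10.0133*m^2 - 14.35*m - 9.5691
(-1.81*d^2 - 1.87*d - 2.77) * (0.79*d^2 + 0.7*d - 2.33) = -1.4299*d^4 - 2.7443*d^3 + 0.72*d^2 + 2.4181*d + 6.4541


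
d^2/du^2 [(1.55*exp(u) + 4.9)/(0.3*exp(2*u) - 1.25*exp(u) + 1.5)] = (0.1395*exp(4*u) + 2.34525*exp(3*u) - 9.6975*exp(2*u) + 1.7425*exp(u) + 12.675)*exp(u)/(0.027*exp(6*u) - 0.3375*exp(5*u) + 1.81125*exp(4*u) - 5.328125*exp(3*u) + 9.05625*exp(2*u) - 8.4375*exp(u) + 3.375)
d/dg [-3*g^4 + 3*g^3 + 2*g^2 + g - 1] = -12*g^3 + 9*g^2 + 4*g + 1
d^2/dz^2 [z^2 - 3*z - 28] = 2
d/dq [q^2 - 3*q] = 2*q - 3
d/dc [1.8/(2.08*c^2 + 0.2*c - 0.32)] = (-7.488*c - 0.36)/(2.08*c^2 + 0.2*c - 0.32)^2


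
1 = 1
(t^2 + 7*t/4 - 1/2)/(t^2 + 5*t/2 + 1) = (4*t - 1)/(2*(2*t + 1))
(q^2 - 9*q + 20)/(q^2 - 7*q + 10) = (q - 4)/(q - 2)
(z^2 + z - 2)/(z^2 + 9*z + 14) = (z - 1)/(z + 7)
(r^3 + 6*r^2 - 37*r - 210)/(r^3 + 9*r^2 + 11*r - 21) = (r^2 - r - 30)/(r^2 + 2*r - 3)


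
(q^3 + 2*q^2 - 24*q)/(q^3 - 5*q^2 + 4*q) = (q + 6)/(q - 1)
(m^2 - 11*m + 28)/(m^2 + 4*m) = (m^2 - 11*m + 28)/(m*(m + 4))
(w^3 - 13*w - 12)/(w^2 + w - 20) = (w^2 + 4*w + 3)/(w + 5)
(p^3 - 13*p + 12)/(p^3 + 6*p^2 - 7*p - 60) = (p - 1)/(p + 5)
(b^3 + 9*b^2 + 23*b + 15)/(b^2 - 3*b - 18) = (b^2 + 6*b + 5)/(b - 6)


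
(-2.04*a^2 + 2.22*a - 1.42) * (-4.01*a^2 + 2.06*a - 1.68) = 8.1804*a^4 - 13.1046*a^3 + 13.6946*a^2 - 6.6548*a + 2.3856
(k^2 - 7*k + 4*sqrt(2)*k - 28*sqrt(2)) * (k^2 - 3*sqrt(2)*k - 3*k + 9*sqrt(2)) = k^4 - 10*k^3 + sqrt(2)*k^3 - 10*sqrt(2)*k^2 - 3*k^2 + 21*sqrt(2)*k + 240*k - 504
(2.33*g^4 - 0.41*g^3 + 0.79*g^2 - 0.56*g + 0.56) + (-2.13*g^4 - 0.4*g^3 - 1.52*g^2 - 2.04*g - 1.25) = 0.2*g^4 - 0.81*g^3 - 0.73*g^2 - 2.6*g - 0.69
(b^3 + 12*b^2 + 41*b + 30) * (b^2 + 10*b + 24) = b^5 + 22*b^4 + 185*b^3 + 728*b^2 + 1284*b + 720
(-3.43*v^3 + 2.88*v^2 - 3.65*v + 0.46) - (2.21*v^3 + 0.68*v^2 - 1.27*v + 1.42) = -5.64*v^3 + 2.2*v^2 - 2.38*v - 0.96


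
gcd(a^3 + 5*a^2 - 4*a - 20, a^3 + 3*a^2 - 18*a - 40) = a^2 + 7*a + 10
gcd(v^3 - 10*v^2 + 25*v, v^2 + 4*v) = v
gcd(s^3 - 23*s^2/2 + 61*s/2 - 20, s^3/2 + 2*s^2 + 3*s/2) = 1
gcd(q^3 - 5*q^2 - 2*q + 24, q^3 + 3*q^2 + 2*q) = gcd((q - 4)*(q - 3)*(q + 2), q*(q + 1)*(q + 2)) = q + 2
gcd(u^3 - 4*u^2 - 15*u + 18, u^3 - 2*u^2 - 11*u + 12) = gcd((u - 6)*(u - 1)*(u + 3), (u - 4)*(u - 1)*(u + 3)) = u^2 + 2*u - 3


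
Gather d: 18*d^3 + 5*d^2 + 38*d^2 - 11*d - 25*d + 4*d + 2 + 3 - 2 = 18*d^3 + 43*d^2 - 32*d + 3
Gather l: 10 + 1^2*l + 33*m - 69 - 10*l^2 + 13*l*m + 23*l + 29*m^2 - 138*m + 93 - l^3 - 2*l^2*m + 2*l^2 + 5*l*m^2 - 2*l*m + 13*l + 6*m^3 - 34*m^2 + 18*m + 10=-l^3 + l^2*(-2*m - 8) + l*(5*m^2 + 11*m + 37) + 6*m^3 - 5*m^2 - 87*m + 44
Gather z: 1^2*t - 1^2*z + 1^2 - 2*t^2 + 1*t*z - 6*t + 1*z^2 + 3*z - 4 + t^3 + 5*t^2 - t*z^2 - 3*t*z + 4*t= t^3 + 3*t^2 - t + z^2*(1 - t) + z*(2 - 2*t) - 3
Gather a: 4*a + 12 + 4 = 4*a + 16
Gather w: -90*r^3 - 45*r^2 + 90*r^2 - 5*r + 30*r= -90*r^3 + 45*r^2 + 25*r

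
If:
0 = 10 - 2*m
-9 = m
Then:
No Solution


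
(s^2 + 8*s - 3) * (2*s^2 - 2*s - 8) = 2*s^4 + 14*s^3 - 30*s^2 - 58*s + 24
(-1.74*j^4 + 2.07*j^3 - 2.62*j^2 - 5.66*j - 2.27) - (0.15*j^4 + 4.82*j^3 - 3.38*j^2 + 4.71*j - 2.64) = -1.89*j^4 - 2.75*j^3 + 0.76*j^2 - 10.37*j + 0.37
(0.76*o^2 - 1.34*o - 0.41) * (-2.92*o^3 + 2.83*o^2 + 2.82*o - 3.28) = -2.2192*o^5 + 6.0636*o^4 - 0.4518*o^3 - 7.4319*o^2 + 3.239*o + 1.3448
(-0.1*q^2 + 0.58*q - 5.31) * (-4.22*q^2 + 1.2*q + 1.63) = 0.422*q^4 - 2.5676*q^3 + 22.9412*q^2 - 5.4266*q - 8.6553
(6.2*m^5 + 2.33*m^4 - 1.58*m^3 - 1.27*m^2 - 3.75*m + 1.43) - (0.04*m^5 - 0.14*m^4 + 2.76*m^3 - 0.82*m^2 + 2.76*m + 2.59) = 6.16*m^5 + 2.47*m^4 - 4.34*m^3 - 0.45*m^2 - 6.51*m - 1.16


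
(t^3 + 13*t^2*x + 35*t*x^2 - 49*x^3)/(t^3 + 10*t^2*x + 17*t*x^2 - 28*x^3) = (t + 7*x)/(t + 4*x)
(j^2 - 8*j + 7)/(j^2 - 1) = (j - 7)/(j + 1)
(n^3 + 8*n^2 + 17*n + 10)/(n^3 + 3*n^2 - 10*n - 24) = (n^2 + 6*n + 5)/(n^2 + n - 12)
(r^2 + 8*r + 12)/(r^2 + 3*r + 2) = (r + 6)/(r + 1)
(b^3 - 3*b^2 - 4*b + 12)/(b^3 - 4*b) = (b - 3)/b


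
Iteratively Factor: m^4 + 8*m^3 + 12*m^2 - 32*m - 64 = (m + 2)*(m^3 + 6*m^2 - 32) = (m + 2)*(m + 4)*(m^2 + 2*m - 8) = (m - 2)*(m + 2)*(m + 4)*(m + 4)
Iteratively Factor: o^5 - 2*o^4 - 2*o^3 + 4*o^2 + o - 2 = (o + 1)*(o^4 - 3*o^3 + o^2 + 3*o - 2) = (o + 1)^2*(o^3 - 4*o^2 + 5*o - 2) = (o - 2)*(o + 1)^2*(o^2 - 2*o + 1) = (o - 2)*(o - 1)*(o + 1)^2*(o - 1)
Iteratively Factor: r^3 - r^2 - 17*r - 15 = (r + 1)*(r^2 - 2*r - 15) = (r + 1)*(r + 3)*(r - 5)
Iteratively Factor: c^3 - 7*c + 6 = (c - 2)*(c^2 + 2*c - 3) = (c - 2)*(c - 1)*(c + 3)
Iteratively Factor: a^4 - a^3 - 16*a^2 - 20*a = (a + 2)*(a^3 - 3*a^2 - 10*a) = (a - 5)*(a + 2)*(a^2 + 2*a) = a*(a - 5)*(a + 2)*(a + 2)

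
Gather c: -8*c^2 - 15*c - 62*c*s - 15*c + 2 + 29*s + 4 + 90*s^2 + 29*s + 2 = -8*c^2 + c*(-62*s - 30) + 90*s^2 + 58*s + 8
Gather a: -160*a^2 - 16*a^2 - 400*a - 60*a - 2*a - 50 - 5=-176*a^2 - 462*a - 55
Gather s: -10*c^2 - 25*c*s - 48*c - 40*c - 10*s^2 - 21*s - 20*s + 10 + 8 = -10*c^2 - 88*c - 10*s^2 + s*(-25*c - 41) + 18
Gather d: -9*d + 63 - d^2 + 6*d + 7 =-d^2 - 3*d + 70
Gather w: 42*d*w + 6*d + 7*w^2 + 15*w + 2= 6*d + 7*w^2 + w*(42*d + 15) + 2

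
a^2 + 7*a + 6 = (a + 1)*(a + 6)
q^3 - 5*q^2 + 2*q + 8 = (q - 4)*(q - 2)*(q + 1)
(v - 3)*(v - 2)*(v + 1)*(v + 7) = v^4 + 3*v^3 - 27*v^2 + 13*v + 42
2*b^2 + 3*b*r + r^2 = (b + r)*(2*b + r)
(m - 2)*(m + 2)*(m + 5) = m^3 + 5*m^2 - 4*m - 20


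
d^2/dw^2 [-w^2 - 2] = -2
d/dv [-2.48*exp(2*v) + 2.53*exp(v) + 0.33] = (2.53 - 4.96*exp(v))*exp(v)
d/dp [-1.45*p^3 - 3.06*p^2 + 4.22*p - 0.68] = -4.35*p^2 - 6.12*p + 4.22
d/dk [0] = 0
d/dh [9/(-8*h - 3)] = 72/(8*h + 3)^2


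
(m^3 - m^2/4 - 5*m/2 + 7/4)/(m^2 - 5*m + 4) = (4*m^2 + 3*m - 7)/(4*(m - 4))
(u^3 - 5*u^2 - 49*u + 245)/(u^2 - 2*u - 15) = (u^2 - 49)/(u + 3)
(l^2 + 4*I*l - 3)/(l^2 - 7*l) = (l^2 + 4*I*l - 3)/(l*(l - 7))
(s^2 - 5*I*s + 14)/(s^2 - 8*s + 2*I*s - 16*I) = (s - 7*I)/(s - 8)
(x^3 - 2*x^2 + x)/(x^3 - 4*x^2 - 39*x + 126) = x*(x^2 - 2*x + 1)/(x^3 - 4*x^2 - 39*x + 126)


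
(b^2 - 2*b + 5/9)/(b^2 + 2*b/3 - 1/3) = (b - 5/3)/(b + 1)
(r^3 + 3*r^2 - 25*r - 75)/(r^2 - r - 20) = (r^2 + 8*r + 15)/(r + 4)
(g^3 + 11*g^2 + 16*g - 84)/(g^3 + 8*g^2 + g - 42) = (g + 6)/(g + 3)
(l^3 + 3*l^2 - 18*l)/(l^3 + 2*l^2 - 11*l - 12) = l*(l + 6)/(l^2 + 5*l + 4)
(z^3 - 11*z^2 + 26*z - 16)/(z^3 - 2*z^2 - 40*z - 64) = (z^2 - 3*z + 2)/(z^2 + 6*z + 8)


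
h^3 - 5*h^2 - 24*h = h*(h - 8)*(h + 3)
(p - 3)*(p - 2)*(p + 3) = p^3 - 2*p^2 - 9*p + 18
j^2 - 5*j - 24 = (j - 8)*(j + 3)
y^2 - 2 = (y - sqrt(2))*(y + sqrt(2))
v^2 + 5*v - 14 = (v - 2)*(v + 7)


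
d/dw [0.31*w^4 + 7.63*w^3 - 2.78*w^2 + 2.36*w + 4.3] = 1.24*w^3 + 22.89*w^2 - 5.56*w + 2.36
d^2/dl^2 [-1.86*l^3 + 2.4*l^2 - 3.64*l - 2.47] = 4.8 - 11.16*l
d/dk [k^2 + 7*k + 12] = 2*k + 7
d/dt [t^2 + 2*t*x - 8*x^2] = 2*t + 2*x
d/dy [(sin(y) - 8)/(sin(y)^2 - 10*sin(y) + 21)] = (16*sin(y) + cos(y)^2 - 60)*cos(y)/(sin(y)^2 - 10*sin(y) + 21)^2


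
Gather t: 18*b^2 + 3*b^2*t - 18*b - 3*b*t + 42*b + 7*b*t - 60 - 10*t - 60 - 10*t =18*b^2 + 24*b + t*(3*b^2 + 4*b - 20) - 120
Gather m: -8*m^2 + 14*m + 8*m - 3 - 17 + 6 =-8*m^2 + 22*m - 14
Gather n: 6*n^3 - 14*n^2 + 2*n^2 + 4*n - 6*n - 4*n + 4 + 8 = 6*n^3 - 12*n^2 - 6*n + 12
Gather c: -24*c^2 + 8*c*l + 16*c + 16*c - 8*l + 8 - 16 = -24*c^2 + c*(8*l + 32) - 8*l - 8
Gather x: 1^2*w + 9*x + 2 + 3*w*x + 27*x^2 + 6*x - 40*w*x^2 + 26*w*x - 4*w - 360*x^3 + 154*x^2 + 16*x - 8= -3*w - 360*x^3 + x^2*(181 - 40*w) + x*(29*w + 31) - 6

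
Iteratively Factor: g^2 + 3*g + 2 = (g + 2)*(g + 1)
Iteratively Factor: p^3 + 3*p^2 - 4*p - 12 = (p + 2)*(p^2 + p - 6) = (p + 2)*(p + 3)*(p - 2)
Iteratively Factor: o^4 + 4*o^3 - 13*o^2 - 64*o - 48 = (o + 1)*(o^3 + 3*o^2 - 16*o - 48) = (o + 1)*(o + 3)*(o^2 - 16) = (o + 1)*(o + 3)*(o + 4)*(o - 4)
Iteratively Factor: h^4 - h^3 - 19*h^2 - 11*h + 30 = (h + 3)*(h^3 - 4*h^2 - 7*h + 10) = (h - 5)*(h + 3)*(h^2 + h - 2) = (h - 5)*(h - 1)*(h + 3)*(h + 2)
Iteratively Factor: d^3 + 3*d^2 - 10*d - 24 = (d + 2)*(d^2 + d - 12) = (d - 3)*(d + 2)*(d + 4)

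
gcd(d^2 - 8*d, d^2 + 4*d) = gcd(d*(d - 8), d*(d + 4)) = d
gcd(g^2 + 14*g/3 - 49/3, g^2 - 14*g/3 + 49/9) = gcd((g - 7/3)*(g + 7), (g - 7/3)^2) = g - 7/3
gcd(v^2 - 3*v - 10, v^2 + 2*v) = v + 2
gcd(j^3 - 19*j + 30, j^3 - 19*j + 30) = j^3 - 19*j + 30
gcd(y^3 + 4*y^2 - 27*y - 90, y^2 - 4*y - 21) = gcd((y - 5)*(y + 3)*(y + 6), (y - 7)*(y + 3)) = y + 3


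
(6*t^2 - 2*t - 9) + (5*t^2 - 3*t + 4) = 11*t^2 - 5*t - 5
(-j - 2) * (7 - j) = j^2 - 5*j - 14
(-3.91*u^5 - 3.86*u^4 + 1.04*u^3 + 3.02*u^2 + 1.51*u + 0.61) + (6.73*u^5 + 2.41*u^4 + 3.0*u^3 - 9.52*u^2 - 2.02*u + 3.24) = 2.82*u^5 - 1.45*u^4 + 4.04*u^3 - 6.5*u^2 - 0.51*u + 3.85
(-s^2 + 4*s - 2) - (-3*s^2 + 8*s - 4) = 2*s^2 - 4*s + 2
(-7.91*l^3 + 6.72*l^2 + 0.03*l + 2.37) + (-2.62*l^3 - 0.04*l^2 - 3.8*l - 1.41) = -10.53*l^3 + 6.68*l^2 - 3.77*l + 0.96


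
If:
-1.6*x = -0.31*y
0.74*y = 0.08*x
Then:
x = 0.00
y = 0.00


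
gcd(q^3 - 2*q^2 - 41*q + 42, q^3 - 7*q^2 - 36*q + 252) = q^2 - q - 42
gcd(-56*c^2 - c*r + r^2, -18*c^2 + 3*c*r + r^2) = 1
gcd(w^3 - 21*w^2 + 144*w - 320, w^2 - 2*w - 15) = w - 5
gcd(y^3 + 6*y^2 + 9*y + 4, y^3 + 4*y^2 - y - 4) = y^2 + 5*y + 4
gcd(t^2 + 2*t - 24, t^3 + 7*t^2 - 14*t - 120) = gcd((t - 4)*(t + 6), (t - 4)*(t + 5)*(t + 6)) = t^2 + 2*t - 24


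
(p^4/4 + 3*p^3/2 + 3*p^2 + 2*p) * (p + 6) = p^5/4 + 3*p^4 + 12*p^3 + 20*p^2 + 12*p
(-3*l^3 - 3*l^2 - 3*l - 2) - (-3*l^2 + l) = -3*l^3 - 4*l - 2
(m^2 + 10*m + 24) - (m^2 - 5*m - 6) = 15*m + 30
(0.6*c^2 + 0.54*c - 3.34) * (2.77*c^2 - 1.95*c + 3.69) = 1.662*c^4 + 0.3258*c^3 - 8.0908*c^2 + 8.5056*c - 12.3246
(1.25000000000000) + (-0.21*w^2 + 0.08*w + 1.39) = -0.21*w^2 + 0.08*w + 2.64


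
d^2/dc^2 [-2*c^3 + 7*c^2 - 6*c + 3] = 14 - 12*c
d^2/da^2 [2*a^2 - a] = 4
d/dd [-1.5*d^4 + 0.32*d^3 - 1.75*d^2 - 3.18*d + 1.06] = -6.0*d^3 + 0.96*d^2 - 3.5*d - 3.18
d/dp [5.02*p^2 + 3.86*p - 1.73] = 10.04*p + 3.86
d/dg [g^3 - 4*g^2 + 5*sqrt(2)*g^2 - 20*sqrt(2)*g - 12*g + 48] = 3*g^2 - 8*g + 10*sqrt(2)*g - 20*sqrt(2) - 12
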